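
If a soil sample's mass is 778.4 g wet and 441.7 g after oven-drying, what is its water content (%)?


Result: 76.23 %

Derivation:
Using w = (m_wet - m_dry) / m_dry * 100
m_wet - m_dry = 778.4 - 441.7 = 336.7 g
w = 336.7 / 441.7 * 100
w = 76.23 %


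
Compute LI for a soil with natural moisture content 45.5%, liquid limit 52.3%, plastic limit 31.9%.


First compute the plasticity index:
PI = LL - PL = 52.3 - 31.9 = 20.4
Then compute the liquidity index:
LI = (w - PL) / PI
LI = (45.5 - 31.9) / 20.4
LI = 0.667


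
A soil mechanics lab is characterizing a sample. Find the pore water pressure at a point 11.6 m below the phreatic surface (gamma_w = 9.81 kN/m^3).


Using u = gamma_w * h_w
u = 9.81 * 11.6
u = 113.8 kPa


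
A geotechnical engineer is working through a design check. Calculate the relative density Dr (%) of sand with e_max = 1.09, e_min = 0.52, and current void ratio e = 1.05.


Using Dr = (e_max - e) / (e_max - e_min) * 100
e_max - e = 1.09 - 1.05 = 0.04
e_max - e_min = 1.09 - 0.52 = 0.57
Dr = 0.04 / 0.57 * 100
Dr = 7.02 %


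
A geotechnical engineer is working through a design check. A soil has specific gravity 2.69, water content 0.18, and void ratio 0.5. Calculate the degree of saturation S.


Using S = Gs * w / e
S = 2.69 * 0.18 / 0.5
S = 0.9684


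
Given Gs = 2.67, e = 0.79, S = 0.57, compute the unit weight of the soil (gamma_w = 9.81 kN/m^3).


Using gamma = gamma_w * (Gs + S*e) / (1 + e)
Numerator: Gs + S*e = 2.67 + 0.57*0.79 = 3.1203
Denominator: 1 + e = 1 + 0.79 = 1.79
gamma = 9.81 * 3.1203 / 1.79
gamma = 17.101 kN/m^3


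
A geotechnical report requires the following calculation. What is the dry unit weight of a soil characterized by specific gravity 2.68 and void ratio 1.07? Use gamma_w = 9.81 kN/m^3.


Result: 12.701 kN/m^3

Derivation:
Using gamma_d = Gs * gamma_w / (1 + e)
gamma_d = 2.68 * 9.81 / (1 + 1.07)
gamma_d = 2.68 * 9.81 / 2.07
gamma_d = 12.701 kN/m^3


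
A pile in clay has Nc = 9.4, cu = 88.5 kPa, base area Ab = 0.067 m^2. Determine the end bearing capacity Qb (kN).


Using Qb = Nc * cu * Ab
Qb = 9.4 * 88.5 * 0.067
Qb = 55.74 kN


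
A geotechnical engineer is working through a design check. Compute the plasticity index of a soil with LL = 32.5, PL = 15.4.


Using PI = LL - PL
PI = 32.5 - 15.4
PI = 17.1


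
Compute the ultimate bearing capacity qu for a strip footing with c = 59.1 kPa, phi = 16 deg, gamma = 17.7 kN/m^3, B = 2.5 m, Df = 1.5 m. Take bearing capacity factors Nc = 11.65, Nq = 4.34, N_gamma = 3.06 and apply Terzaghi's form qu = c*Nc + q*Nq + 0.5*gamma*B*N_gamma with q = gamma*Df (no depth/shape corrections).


Compute qu = c*Nc + gamma*Df*Nq + 0.5*gamma*B*N_gamma
Term 1: 59.1 * 11.65 = 688.515
Term 2: 17.7 * 1.5 * 4.34 = 115.227
Term 3: 0.5 * 17.7 * 2.5 * 3.06 = 67.7025
qu = 688.515 + 115.227 + 67.7025
qu = 871.44 kPa


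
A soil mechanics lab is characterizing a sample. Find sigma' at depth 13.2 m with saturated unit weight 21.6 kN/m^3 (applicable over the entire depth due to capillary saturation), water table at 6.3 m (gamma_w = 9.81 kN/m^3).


Result: 217.43 kPa

Derivation:
Total stress = gamma_sat * depth
sigma = 21.6 * 13.2 = 285.12 kPa
Pore water pressure u = gamma_w * (depth - d_wt)
u = 9.81 * (13.2 - 6.3) = 67.689 kPa
Effective stress = sigma - u
sigma' = 285.12 - 67.689 = 217.43 kPa


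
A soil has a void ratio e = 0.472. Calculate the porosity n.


Result: 0.3207

Derivation:
Using the relation n = e / (1 + e)
n = 0.472 / (1 + 0.472)
n = 0.472 / 1.472
n = 0.3207


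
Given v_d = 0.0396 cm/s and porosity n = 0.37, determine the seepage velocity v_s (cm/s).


Result: 0.10703 cm/s

Derivation:
Using v_s = v_d / n
v_s = 0.0396 / 0.37
v_s = 0.10703 cm/s


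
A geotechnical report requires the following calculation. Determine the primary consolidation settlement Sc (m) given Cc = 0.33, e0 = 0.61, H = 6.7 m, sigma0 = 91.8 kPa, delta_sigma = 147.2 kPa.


Using Sc = Cc * H / (1 + e0) * log10((sigma0 + delta_sigma) / sigma0)
Stress ratio = (91.8 + 147.2) / 91.8 = 2.60349
log10(2.60349) = 0.415555
Cc * H / (1 + e0) = 0.33 * 6.7 / (1 + 0.61) = 1.37329
Sc = 1.37329 * 0.415555
Sc = 0.5707 m


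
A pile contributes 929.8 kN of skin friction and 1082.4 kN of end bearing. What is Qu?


Using Qu = Qf + Qb
Qu = 929.8 + 1082.4
Qu = 2012.2 kN


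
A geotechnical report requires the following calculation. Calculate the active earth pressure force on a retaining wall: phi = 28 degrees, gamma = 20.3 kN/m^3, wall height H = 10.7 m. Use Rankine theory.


Compute active earth pressure coefficient:
Ka = tan^2(45 - phi/2) = tan^2(31.0) = 0.361033
Compute active force:
Pa = 0.5 * Ka * gamma * H^2
Pa = 0.5 * 0.361033 * 20.3 * 10.7^2
Pa = 419.55 kN/m


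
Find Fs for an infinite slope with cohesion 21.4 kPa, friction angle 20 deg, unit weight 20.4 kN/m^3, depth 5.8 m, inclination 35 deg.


Using Fs = c / (gamma*H*sin(beta)*cos(beta)) + tan(phi)/tan(beta)
Cohesion contribution = 21.4 / (20.4*5.8*sin(35)*cos(35))
Cohesion contribution = 0.384946
Friction contribution = tan(20)/tan(35) = 0.519803
Fs = 0.384946 + 0.519803
Fs = 0.905


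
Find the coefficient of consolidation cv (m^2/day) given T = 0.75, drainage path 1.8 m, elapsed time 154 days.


Using cv = T * H_dr^2 / t
H_dr^2 = 1.8^2 = 3.24
cv = 0.75 * 3.24 / 154
cv = 0.01578 m^2/day


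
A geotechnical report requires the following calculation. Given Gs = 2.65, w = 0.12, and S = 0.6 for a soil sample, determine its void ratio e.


Using the relation e = Gs * w / S
e = 2.65 * 0.12 / 0.6
e = 0.53


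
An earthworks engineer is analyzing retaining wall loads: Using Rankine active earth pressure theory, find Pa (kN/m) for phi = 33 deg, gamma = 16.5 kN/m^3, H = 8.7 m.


Compute active earth pressure coefficient:
Ka = tan^2(45 - phi/2) = tan^2(28.5) = 0.294801
Compute active force:
Pa = 0.5 * Ka * gamma * H^2
Pa = 0.5 * 0.294801 * 16.5 * 8.7^2
Pa = 184.09 kN/m


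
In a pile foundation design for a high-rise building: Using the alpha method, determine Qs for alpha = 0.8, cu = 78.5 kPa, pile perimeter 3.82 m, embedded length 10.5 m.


Result: 2518.91 kN

Derivation:
Using Qs = alpha * cu * perimeter * L
Qs = 0.8 * 78.5 * 3.82 * 10.5
Qs = 2518.91 kN


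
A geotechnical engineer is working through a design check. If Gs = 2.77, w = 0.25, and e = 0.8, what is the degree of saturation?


Using S = Gs * w / e
S = 2.77 * 0.25 / 0.8
S = 0.8656


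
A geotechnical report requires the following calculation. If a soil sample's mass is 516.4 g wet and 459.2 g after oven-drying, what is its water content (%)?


Using w = (m_wet - m_dry) / m_dry * 100
m_wet - m_dry = 516.4 - 459.2 = 57.2 g
w = 57.2 / 459.2 * 100
w = 12.46 %


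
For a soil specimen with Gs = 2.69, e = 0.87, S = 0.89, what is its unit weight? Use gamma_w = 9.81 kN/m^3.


Result: 18.174 kN/m^3

Derivation:
Using gamma = gamma_w * (Gs + S*e) / (1 + e)
Numerator: Gs + S*e = 2.69 + 0.89*0.87 = 3.4643
Denominator: 1 + e = 1 + 0.87 = 1.87
gamma = 9.81 * 3.4643 / 1.87
gamma = 18.174 kN/m^3


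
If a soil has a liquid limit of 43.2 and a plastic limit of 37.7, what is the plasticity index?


Using PI = LL - PL
PI = 43.2 - 37.7
PI = 5.5


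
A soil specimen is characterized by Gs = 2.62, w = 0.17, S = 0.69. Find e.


Using the relation e = Gs * w / S
e = 2.62 * 0.17 / 0.69
e = 0.6455


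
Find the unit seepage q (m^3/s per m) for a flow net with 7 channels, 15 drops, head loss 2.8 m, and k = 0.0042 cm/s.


Convert k to m/s for unit consistency with H:
k = 0.0042 cm/s = 0.0042 / 100 m/s = 4.2e-05 m/s
Using q = k * H * Nf / Nd
Nf / Nd = 7 / 15 = 0.4667
q = 4.2e-05 * 2.8 * 0.4667
q = 5.488e-05 m^3/s per m


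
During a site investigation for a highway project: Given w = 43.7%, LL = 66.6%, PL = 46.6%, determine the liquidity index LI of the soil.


Result: -0.145

Derivation:
First compute the plasticity index:
PI = LL - PL = 66.6 - 46.6 = 20.0
Then compute the liquidity index:
LI = (w - PL) / PI
LI = (43.7 - 46.6) / 20.0
LI = -0.145


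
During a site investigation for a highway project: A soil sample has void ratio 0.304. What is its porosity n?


Result: 0.2331

Derivation:
Using the relation n = e / (1 + e)
n = 0.304 / (1 + 0.304)
n = 0.304 / 1.304
n = 0.2331


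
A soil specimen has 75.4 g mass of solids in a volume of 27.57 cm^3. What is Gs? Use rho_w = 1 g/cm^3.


Using Gs = m_s / (V_s * rho_w)
Since rho_w = 1 g/cm^3:
Gs = 75.4 / 27.57
Gs = 2.735


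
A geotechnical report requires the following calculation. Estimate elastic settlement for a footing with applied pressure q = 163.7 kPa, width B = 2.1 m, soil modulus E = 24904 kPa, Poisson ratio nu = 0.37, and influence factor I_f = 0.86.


Using Se = q * B * (1 - nu^2) * I_f / E
1 - nu^2 = 1 - 0.37^2 = 0.8631
Se = 163.7 * 2.1 * 0.8631 * 0.86 / 24904
Se = 0.010246 m
Convert to mm: Se = 0.010246 * 1000 = 10.246 mm


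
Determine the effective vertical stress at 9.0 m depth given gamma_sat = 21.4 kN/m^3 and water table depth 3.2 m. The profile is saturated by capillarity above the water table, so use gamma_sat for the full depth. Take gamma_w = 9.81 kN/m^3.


Total stress = gamma_sat * depth
sigma = 21.4 * 9.0 = 192.6 kPa
Pore water pressure u = gamma_w * (depth - d_wt)
u = 9.81 * (9.0 - 3.2) = 56.898 kPa
Effective stress = sigma - u
sigma' = 192.6 - 56.898 = 135.7 kPa


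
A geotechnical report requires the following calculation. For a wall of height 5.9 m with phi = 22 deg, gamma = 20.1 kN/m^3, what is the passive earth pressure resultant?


Result: 768.94 kN/m

Derivation:
Compute passive earth pressure coefficient:
Kp = tan^2(45 + phi/2) = tan^2(56.0) = 2.197987
Compute passive force:
Pp = 0.5 * Kp * gamma * H^2
Pp = 0.5 * 2.197987 * 20.1 * 5.9^2
Pp = 768.94 kN/m


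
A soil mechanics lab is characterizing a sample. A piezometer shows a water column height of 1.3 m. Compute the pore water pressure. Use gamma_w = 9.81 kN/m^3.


Using u = gamma_w * h_w
u = 9.81 * 1.3
u = 12.75 kPa


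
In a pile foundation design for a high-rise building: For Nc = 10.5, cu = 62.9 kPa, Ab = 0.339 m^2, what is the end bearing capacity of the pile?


Result: 223.89 kN

Derivation:
Using Qb = Nc * cu * Ab
Qb = 10.5 * 62.9 * 0.339
Qb = 223.89 kN


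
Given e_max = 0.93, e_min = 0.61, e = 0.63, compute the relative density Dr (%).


Result: 93.75 %

Derivation:
Using Dr = (e_max - e) / (e_max - e_min) * 100
e_max - e = 0.93 - 0.63 = 0.3
e_max - e_min = 0.93 - 0.61 = 0.32
Dr = 0.3 / 0.32 * 100
Dr = 93.75 %


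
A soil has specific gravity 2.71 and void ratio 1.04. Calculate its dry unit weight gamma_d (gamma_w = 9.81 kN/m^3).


Using gamma_d = Gs * gamma_w / (1 + e)
gamma_d = 2.71 * 9.81 / (1 + 1.04)
gamma_d = 2.71 * 9.81 / 2.04
gamma_d = 13.032 kN/m^3


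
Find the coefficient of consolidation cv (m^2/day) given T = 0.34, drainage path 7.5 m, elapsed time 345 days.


Using cv = T * H_dr^2 / t
H_dr^2 = 7.5^2 = 56.25
cv = 0.34 * 56.25 / 345
cv = 0.05543 m^2/day


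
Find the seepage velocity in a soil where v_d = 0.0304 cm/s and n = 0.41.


Using v_s = v_d / n
v_s = 0.0304 / 0.41
v_s = 0.07415 cm/s


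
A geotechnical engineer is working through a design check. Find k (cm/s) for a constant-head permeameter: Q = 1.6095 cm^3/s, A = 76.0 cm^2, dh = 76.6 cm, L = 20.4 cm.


Compute hydraulic gradient:
i = dh / L = 76.6 / 20.4 = 3.7549
Then apply Darcy's law:
k = Q / (A * i)
k = 1.6095 / (76.0 * 3.7549)
k = 1.6095 / 285.373
k = 0.00564 cm/s


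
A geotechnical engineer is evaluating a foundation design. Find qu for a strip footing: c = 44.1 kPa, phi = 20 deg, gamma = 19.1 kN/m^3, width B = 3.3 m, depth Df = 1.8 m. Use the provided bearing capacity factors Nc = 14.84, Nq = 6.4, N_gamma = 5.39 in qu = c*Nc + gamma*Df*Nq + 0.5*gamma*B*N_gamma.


Result: 1044.34 kPa

Derivation:
Compute qu = c*Nc + gamma*Df*Nq + 0.5*gamma*B*N_gamma
Term 1: 44.1 * 14.84 = 654.444
Term 2: 19.1 * 1.8 * 6.4 = 220.032
Term 3: 0.5 * 19.1 * 3.3 * 5.39 = 169.86585
qu = 654.444 + 220.032 + 169.86585
qu = 1044.34 kPa


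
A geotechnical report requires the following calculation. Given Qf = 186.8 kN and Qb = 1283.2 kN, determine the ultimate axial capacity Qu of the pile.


Using Qu = Qf + Qb
Qu = 186.8 + 1283.2
Qu = 1470.0 kN


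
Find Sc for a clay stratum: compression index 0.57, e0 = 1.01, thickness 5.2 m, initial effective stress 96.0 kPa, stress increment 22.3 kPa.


Using Sc = Cc * H / (1 + e0) * log10((sigma0 + delta_sigma) / sigma0)
Stress ratio = (96.0 + 22.3) / 96.0 = 1.23229
log10(1.23229) = 0.0907135
Cc * H / (1 + e0) = 0.57 * 5.2 / (1 + 1.01) = 1.47463
Sc = 1.47463 * 0.0907135
Sc = 0.1338 m


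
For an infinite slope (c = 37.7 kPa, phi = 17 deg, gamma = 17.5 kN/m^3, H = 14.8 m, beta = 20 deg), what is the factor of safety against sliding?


Using Fs = c / (gamma*H*sin(beta)*cos(beta)) + tan(phi)/tan(beta)
Cohesion contribution = 37.7 / (17.5*14.8*sin(20)*cos(20))
Cohesion contribution = 0.452902
Friction contribution = tan(17)/tan(20) = 0.839988
Fs = 0.452902 + 0.839988
Fs = 1.293


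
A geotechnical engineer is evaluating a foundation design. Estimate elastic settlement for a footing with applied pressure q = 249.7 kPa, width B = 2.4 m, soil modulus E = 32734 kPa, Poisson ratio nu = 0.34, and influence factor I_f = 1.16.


Result: 18.782 mm

Derivation:
Using Se = q * B * (1 - nu^2) * I_f / E
1 - nu^2 = 1 - 0.34^2 = 0.8844
Se = 249.7 * 2.4 * 0.8844 * 1.16 / 32734
Se = 0.018782 m
Convert to mm: Se = 0.018782 * 1000 = 18.782 mm


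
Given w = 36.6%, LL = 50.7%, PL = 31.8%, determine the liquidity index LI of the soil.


First compute the plasticity index:
PI = LL - PL = 50.7 - 31.8 = 18.9
Then compute the liquidity index:
LI = (w - PL) / PI
LI = (36.6 - 31.8) / 18.9
LI = 0.254


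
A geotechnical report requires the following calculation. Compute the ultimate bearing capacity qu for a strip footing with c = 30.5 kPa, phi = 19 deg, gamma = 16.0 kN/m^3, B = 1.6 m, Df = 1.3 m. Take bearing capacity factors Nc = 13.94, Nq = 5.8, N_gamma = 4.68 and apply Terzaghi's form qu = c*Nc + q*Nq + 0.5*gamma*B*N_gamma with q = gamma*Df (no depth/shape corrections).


Compute qu = c*Nc + gamma*Df*Nq + 0.5*gamma*B*N_gamma
Term 1: 30.5 * 13.94 = 425.17
Term 2: 16.0 * 1.3 * 5.8 = 120.64
Term 3: 0.5 * 16.0 * 1.6 * 4.68 = 59.904
qu = 425.17 + 120.64 + 59.904
qu = 605.71 kPa


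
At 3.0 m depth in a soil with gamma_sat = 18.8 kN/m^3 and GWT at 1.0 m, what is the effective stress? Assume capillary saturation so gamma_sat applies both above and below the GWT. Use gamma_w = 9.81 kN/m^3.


Result: 36.78 kPa

Derivation:
Total stress = gamma_sat * depth
sigma = 18.8 * 3.0 = 56.4 kPa
Pore water pressure u = gamma_w * (depth - d_wt)
u = 9.81 * (3.0 - 1.0) = 19.62 kPa
Effective stress = sigma - u
sigma' = 56.4 - 19.62 = 36.78 kPa


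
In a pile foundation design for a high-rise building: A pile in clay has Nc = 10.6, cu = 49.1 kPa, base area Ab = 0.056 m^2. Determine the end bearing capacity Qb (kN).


Using Qb = Nc * cu * Ab
Qb = 10.6 * 49.1 * 0.056
Qb = 29.15 kN


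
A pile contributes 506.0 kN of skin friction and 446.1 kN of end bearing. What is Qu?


Result: 952.1 kN

Derivation:
Using Qu = Qf + Qb
Qu = 506.0 + 446.1
Qu = 952.1 kN


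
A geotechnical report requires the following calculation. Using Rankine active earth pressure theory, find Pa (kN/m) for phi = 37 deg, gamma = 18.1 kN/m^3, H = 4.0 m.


Compute active earth pressure coefficient:
Ka = tan^2(45 - phi/2) = tan^2(26.5) = 0.248584
Compute active force:
Pa = 0.5 * Ka * gamma * H^2
Pa = 0.5 * 0.248584 * 18.1 * 4.0^2
Pa = 35.99 kN/m


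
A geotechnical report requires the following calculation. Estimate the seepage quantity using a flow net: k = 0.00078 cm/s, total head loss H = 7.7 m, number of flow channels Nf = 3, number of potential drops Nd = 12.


Convert k to m/s for unit consistency with H:
k = 0.00078 cm/s = 0.00078 / 100 m/s = 7.8e-06 m/s
Using q = k * H * Nf / Nd
Nf / Nd = 3 / 12 = 0.25
q = 7.8e-06 * 7.7 * 0.25
q = 1.501e-05 m^3/s per m


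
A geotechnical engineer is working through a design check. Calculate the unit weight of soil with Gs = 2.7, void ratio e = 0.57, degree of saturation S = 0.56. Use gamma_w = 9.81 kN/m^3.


Using gamma = gamma_w * (Gs + S*e) / (1 + e)
Numerator: Gs + S*e = 2.7 + 0.56*0.57 = 3.0192
Denominator: 1 + e = 1 + 0.57 = 1.57
gamma = 9.81 * 3.0192 / 1.57
gamma = 18.865 kN/m^3


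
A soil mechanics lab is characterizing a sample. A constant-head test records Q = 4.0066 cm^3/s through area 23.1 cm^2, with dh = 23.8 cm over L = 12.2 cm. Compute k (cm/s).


Result: 0.088909 cm/s

Derivation:
Compute hydraulic gradient:
i = dh / L = 23.8 / 12.2 = 1.95082
Then apply Darcy's law:
k = Q / (A * i)
k = 4.0066 / (23.1 * 1.95082)
k = 4.0066 / 45.0639
k = 0.088909 cm/s


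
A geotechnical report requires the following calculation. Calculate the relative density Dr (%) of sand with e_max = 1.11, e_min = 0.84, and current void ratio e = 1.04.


Result: 25.93 %

Derivation:
Using Dr = (e_max - e) / (e_max - e_min) * 100
e_max - e = 1.11 - 1.04 = 0.07
e_max - e_min = 1.11 - 0.84 = 0.27
Dr = 0.07 / 0.27 * 100
Dr = 25.93 %


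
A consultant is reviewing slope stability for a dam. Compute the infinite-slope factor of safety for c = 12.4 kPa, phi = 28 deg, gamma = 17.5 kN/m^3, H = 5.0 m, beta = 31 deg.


Result: 1.206

Derivation:
Using Fs = c / (gamma*H*sin(beta)*cos(beta)) + tan(phi)/tan(beta)
Cohesion contribution = 12.4 / (17.5*5.0*sin(31)*cos(31))
Cohesion contribution = 0.321003
Friction contribution = tan(28)/tan(31) = 0.884913
Fs = 0.321003 + 0.884913
Fs = 1.206


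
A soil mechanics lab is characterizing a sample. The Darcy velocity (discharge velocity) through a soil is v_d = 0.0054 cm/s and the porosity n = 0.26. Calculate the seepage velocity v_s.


Result: 0.02077 cm/s

Derivation:
Using v_s = v_d / n
v_s = 0.0054 / 0.26
v_s = 0.02077 cm/s


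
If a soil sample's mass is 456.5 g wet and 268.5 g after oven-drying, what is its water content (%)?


Using w = (m_wet - m_dry) / m_dry * 100
m_wet - m_dry = 456.5 - 268.5 = 188.0 g
w = 188.0 / 268.5 * 100
w = 70.02 %


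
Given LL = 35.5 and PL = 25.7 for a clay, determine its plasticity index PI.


Result: 9.8

Derivation:
Using PI = LL - PL
PI = 35.5 - 25.7
PI = 9.8


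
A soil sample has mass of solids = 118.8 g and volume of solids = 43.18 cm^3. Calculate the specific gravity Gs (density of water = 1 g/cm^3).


Using Gs = m_s / (V_s * rho_w)
Since rho_w = 1 g/cm^3:
Gs = 118.8 / 43.18
Gs = 2.751


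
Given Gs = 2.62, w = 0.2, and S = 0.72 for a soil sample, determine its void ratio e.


Using the relation e = Gs * w / S
e = 2.62 * 0.2 / 0.72
e = 0.7278


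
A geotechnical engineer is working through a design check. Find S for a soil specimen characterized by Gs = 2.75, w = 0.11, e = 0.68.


Using S = Gs * w / e
S = 2.75 * 0.11 / 0.68
S = 0.4449


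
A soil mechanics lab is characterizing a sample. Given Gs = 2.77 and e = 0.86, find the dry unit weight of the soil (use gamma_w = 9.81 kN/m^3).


Result: 14.61 kN/m^3

Derivation:
Using gamma_d = Gs * gamma_w / (1 + e)
gamma_d = 2.77 * 9.81 / (1 + 0.86)
gamma_d = 2.77 * 9.81 / 1.86
gamma_d = 14.61 kN/m^3


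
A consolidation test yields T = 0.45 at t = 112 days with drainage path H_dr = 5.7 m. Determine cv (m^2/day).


Result: 0.13054 m^2/day

Derivation:
Using cv = T * H_dr^2 / t
H_dr^2 = 5.7^2 = 32.49
cv = 0.45 * 32.49 / 112
cv = 0.13054 m^2/day


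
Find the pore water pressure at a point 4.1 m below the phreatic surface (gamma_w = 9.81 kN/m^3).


Result: 40.22 kPa

Derivation:
Using u = gamma_w * h_w
u = 9.81 * 4.1
u = 40.22 kPa


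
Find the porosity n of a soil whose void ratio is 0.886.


Using the relation n = e / (1 + e)
n = 0.886 / (1 + 0.886)
n = 0.886 / 1.886
n = 0.4698


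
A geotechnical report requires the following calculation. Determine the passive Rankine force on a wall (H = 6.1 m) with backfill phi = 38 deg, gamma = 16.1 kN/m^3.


Compute passive earth pressure coefficient:
Kp = tan^2(45 + phi/2) = tan^2(64.0) = 4.203746
Compute passive force:
Pp = 0.5 * Kp * gamma * H^2
Pp = 0.5 * 4.203746 * 16.1 * 6.1^2
Pp = 1259.19 kN/m


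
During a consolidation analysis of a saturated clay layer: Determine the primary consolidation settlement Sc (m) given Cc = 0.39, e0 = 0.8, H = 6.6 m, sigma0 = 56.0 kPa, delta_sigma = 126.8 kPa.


Using Sc = Cc * H / (1 + e0) * log10((sigma0 + delta_sigma) / sigma0)
Stress ratio = (56.0 + 126.8) / 56.0 = 3.26429
log10(3.26429) = 0.513788
Cc * H / (1 + e0) = 0.39 * 6.6 / (1 + 0.8) = 1.43
Sc = 1.43 * 0.513788
Sc = 0.7347 m


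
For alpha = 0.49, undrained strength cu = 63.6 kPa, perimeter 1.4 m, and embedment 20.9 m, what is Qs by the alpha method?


Result: 911.86 kN

Derivation:
Using Qs = alpha * cu * perimeter * L
Qs = 0.49 * 63.6 * 1.4 * 20.9
Qs = 911.86 kN


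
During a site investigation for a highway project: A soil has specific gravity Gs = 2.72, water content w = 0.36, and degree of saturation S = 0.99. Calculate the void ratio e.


Result: 0.9891

Derivation:
Using the relation e = Gs * w / S
e = 2.72 * 0.36 / 0.99
e = 0.9891


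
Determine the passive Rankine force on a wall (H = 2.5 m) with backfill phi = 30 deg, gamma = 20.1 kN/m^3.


Result: 188.44 kN/m

Derivation:
Compute passive earth pressure coefficient:
Kp = tan^2(45 + phi/2) = tan^2(60.0) = 3
Compute passive force:
Pp = 0.5 * Kp * gamma * H^2
Pp = 0.5 * 3 * 20.1 * 2.5^2
Pp = 188.44 kN/m


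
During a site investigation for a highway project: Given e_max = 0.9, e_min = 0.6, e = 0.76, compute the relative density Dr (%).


Using Dr = (e_max - e) / (e_max - e_min) * 100
e_max - e = 0.9 - 0.76 = 0.14
e_max - e_min = 0.9 - 0.6 = 0.3
Dr = 0.14 / 0.3 * 100
Dr = 46.67 %


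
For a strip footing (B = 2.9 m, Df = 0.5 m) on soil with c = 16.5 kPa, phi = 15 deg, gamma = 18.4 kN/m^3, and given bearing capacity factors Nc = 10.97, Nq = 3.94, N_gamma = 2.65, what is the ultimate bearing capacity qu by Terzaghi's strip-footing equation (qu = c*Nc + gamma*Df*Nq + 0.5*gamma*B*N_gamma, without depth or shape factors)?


Compute qu = c*Nc + gamma*Df*Nq + 0.5*gamma*B*N_gamma
Term 1: 16.5 * 10.97 = 181.005
Term 2: 18.4 * 0.5 * 3.94 = 36.248
Term 3: 0.5 * 18.4 * 2.9 * 2.65 = 70.702
qu = 181.005 + 36.248 + 70.702
qu = 287.96 kPa


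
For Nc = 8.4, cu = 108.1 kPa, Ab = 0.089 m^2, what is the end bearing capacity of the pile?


Using Qb = Nc * cu * Ab
Qb = 8.4 * 108.1 * 0.089
Qb = 80.82 kN


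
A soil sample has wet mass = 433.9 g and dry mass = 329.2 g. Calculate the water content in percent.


Using w = (m_wet - m_dry) / m_dry * 100
m_wet - m_dry = 433.9 - 329.2 = 104.7 g
w = 104.7 / 329.2 * 100
w = 31.8 %


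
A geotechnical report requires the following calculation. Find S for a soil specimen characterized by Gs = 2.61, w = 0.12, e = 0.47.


Result: 0.6664

Derivation:
Using S = Gs * w / e
S = 2.61 * 0.12 / 0.47
S = 0.6664


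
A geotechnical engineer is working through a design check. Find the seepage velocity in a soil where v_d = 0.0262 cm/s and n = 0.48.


Using v_s = v_d / n
v_s = 0.0262 / 0.48
v_s = 0.05458 cm/s


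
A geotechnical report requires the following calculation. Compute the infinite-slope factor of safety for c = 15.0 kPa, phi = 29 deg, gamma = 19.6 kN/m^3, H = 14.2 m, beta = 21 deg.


Using Fs = c / (gamma*H*sin(beta)*cos(beta)) + tan(phi)/tan(beta)
Cohesion contribution = 15.0 / (19.6*14.2*sin(21)*cos(21))
Cohesion contribution = 0.161089
Friction contribution = tan(29)/tan(21) = 1.44402
Fs = 0.161089 + 1.44402
Fs = 1.605


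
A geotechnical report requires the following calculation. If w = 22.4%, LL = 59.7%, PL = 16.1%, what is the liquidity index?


First compute the plasticity index:
PI = LL - PL = 59.7 - 16.1 = 43.6
Then compute the liquidity index:
LI = (w - PL) / PI
LI = (22.4 - 16.1) / 43.6
LI = 0.144


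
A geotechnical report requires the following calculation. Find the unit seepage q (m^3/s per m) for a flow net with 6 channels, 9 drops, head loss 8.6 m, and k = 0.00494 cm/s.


Result: 0.0002832 m^3/s per m

Derivation:
Convert k to m/s for unit consistency with H:
k = 0.00494 cm/s = 0.00494 / 100 m/s = 4.94e-05 m/s
Using q = k * H * Nf / Nd
Nf / Nd = 6 / 9 = 0.6667
q = 4.94e-05 * 8.6 * 0.6667
q = 0.0002832 m^3/s per m


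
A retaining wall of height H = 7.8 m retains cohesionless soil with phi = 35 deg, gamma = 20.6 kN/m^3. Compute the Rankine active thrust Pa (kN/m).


Compute active earth pressure coefficient:
Ka = tan^2(45 - phi/2) = tan^2(27.5) = 0.27099
Compute active force:
Pa = 0.5 * Ka * gamma * H^2
Pa = 0.5 * 0.27099 * 20.6 * 7.8^2
Pa = 169.82 kN/m


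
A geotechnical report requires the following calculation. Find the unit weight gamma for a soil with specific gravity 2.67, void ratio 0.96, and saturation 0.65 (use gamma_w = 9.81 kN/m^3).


Using gamma = gamma_w * (Gs + S*e) / (1 + e)
Numerator: Gs + S*e = 2.67 + 0.65*0.96 = 3.294
Denominator: 1 + e = 1 + 0.96 = 1.96
gamma = 9.81 * 3.294 / 1.96
gamma = 16.487 kN/m^3


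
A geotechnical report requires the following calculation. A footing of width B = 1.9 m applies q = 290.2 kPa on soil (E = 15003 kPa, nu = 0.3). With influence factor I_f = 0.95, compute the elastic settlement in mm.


Using Se = q * B * (1 - nu^2) * I_f / E
1 - nu^2 = 1 - 0.3^2 = 0.91
Se = 290.2 * 1.9 * 0.91 * 0.95 / 15003
Se = 0.031772 m
Convert to mm: Se = 0.031772 * 1000 = 31.772 mm


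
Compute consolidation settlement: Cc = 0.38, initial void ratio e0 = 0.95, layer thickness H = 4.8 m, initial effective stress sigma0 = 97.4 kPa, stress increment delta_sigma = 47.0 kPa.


Using Sc = Cc * H / (1 + e0) * log10((sigma0 + delta_sigma) / sigma0)
Stress ratio = (97.4 + 47.0) / 97.4 = 1.48255
log10(1.48255) = 0.171008
Cc * H / (1 + e0) = 0.38 * 4.8 / (1 + 0.95) = 0.935385
Sc = 0.935385 * 0.171008
Sc = 0.16 m


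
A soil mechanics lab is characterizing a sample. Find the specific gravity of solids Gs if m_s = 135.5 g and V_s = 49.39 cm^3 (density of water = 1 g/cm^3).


Using Gs = m_s / (V_s * rho_w)
Since rho_w = 1 g/cm^3:
Gs = 135.5 / 49.39
Gs = 2.743


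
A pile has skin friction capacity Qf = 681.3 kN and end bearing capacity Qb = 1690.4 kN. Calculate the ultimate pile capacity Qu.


Result: 2371.7 kN

Derivation:
Using Qu = Qf + Qb
Qu = 681.3 + 1690.4
Qu = 2371.7 kN


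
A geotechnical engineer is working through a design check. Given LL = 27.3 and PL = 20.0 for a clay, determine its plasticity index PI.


Using PI = LL - PL
PI = 27.3 - 20.0
PI = 7.3


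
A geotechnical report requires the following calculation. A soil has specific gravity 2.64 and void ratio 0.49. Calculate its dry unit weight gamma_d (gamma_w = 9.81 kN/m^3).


Result: 17.381 kN/m^3

Derivation:
Using gamma_d = Gs * gamma_w / (1 + e)
gamma_d = 2.64 * 9.81 / (1 + 0.49)
gamma_d = 2.64 * 9.81 / 1.49
gamma_d = 17.381 kN/m^3


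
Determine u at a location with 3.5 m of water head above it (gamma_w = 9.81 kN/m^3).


Using u = gamma_w * h_w
u = 9.81 * 3.5
u = 34.34 kPa


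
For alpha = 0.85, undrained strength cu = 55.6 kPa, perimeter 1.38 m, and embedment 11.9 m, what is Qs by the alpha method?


Using Qs = alpha * cu * perimeter * L
Qs = 0.85 * 55.6 * 1.38 * 11.9
Qs = 776.1 kN


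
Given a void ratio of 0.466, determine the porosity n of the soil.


Result: 0.3179

Derivation:
Using the relation n = e / (1 + e)
n = 0.466 / (1 + 0.466)
n = 0.466 / 1.466
n = 0.3179


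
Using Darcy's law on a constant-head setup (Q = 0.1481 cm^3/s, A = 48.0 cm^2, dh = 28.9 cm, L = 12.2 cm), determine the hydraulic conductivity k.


Compute hydraulic gradient:
i = dh / L = 28.9 / 12.2 = 2.36885
Then apply Darcy's law:
k = Q / (A * i)
k = 0.1481 / (48.0 * 2.36885)
k = 0.1481 / 113.705
k = 0.001302 cm/s


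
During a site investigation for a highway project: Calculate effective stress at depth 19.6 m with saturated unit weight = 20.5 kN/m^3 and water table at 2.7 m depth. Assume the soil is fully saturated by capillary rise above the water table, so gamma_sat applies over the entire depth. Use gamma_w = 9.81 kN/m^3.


Result: 236.01 kPa

Derivation:
Total stress = gamma_sat * depth
sigma = 20.5 * 19.6 = 401.8 kPa
Pore water pressure u = gamma_w * (depth - d_wt)
u = 9.81 * (19.6 - 2.7) = 165.789 kPa
Effective stress = sigma - u
sigma' = 401.8 - 165.789 = 236.01 kPa


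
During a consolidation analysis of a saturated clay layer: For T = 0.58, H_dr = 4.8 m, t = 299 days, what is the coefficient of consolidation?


Using cv = T * H_dr^2 / t
H_dr^2 = 4.8^2 = 23.04
cv = 0.58 * 23.04 / 299
cv = 0.04469 m^2/day


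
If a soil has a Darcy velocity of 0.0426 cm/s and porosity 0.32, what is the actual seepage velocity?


Using v_s = v_d / n
v_s = 0.0426 / 0.32
v_s = 0.13312 cm/s


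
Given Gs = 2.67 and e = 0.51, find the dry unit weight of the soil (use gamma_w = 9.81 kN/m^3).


Using gamma_d = Gs * gamma_w / (1 + e)
gamma_d = 2.67 * 9.81 / (1 + 0.51)
gamma_d = 2.67 * 9.81 / 1.51
gamma_d = 17.346 kN/m^3


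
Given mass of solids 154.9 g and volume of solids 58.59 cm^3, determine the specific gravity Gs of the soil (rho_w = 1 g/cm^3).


Using Gs = m_s / (V_s * rho_w)
Since rho_w = 1 g/cm^3:
Gs = 154.9 / 58.59
Gs = 2.644


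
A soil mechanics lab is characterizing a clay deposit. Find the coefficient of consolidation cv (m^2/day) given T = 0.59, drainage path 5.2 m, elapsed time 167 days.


Using cv = T * H_dr^2 / t
H_dr^2 = 5.2^2 = 27.04
cv = 0.59 * 27.04 / 167
cv = 0.09553 m^2/day


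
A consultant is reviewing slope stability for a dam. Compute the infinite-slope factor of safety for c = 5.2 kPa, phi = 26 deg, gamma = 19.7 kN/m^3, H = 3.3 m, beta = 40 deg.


Result: 0.744

Derivation:
Using Fs = c / (gamma*H*sin(beta)*cos(beta)) + tan(phi)/tan(beta)
Cohesion contribution = 5.2 / (19.7*3.3*sin(40)*cos(40))
Cohesion contribution = 0.162443
Friction contribution = tan(26)/tan(40) = 0.581257
Fs = 0.162443 + 0.581257
Fs = 0.744


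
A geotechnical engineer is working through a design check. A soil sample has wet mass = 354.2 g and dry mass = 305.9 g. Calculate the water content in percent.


Using w = (m_wet - m_dry) / m_dry * 100
m_wet - m_dry = 354.2 - 305.9 = 48.3 g
w = 48.3 / 305.9 * 100
w = 15.79 %


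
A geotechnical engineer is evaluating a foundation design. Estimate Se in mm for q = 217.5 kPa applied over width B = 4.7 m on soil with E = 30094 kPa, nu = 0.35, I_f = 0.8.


Result: 23.846 mm

Derivation:
Using Se = q * B * (1 - nu^2) * I_f / E
1 - nu^2 = 1 - 0.35^2 = 0.8775
Se = 217.5 * 4.7 * 0.8775 * 0.8 / 30094
Se = 0.023846 m
Convert to mm: Se = 0.023846 * 1000 = 23.846 mm


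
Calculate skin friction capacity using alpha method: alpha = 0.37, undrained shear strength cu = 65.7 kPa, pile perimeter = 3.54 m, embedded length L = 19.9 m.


Result: 1712.47 kN

Derivation:
Using Qs = alpha * cu * perimeter * L
Qs = 0.37 * 65.7 * 3.54 * 19.9
Qs = 1712.47 kN


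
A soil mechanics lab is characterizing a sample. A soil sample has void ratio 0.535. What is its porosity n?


Using the relation n = e / (1 + e)
n = 0.535 / (1 + 0.535)
n = 0.535 / 1.535
n = 0.3485


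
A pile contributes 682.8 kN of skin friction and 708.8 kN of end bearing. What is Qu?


Result: 1391.6 kN

Derivation:
Using Qu = Qf + Qb
Qu = 682.8 + 708.8
Qu = 1391.6 kN


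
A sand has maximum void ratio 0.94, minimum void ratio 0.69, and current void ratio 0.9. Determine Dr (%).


Using Dr = (e_max - e) / (e_max - e_min) * 100
e_max - e = 0.94 - 0.9 = 0.04
e_max - e_min = 0.94 - 0.69 = 0.25
Dr = 0.04 / 0.25 * 100
Dr = 16.0 %


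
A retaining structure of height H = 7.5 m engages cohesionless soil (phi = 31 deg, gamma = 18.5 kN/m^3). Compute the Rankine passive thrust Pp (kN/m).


Compute passive earth pressure coefficient:
Kp = tan^2(45 + phi/2) = tan^2(60.5) = 3.124035
Compute passive force:
Pp = 0.5 * Kp * gamma * H^2
Pp = 0.5 * 3.124035 * 18.5 * 7.5^2
Pp = 1625.47 kN/m


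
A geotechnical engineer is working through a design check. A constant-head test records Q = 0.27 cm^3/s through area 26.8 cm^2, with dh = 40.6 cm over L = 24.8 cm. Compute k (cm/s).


Result: 0.006154 cm/s

Derivation:
Compute hydraulic gradient:
i = dh / L = 40.6 / 24.8 = 1.6371
Then apply Darcy's law:
k = Q / (A * i)
k = 0.27 / (26.8 * 1.6371)
k = 0.27 / 43.8742
k = 0.006154 cm/s


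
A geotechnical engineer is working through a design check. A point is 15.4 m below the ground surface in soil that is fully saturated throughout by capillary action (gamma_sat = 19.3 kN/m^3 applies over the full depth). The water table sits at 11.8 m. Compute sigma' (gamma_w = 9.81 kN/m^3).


Total stress = gamma_sat * depth
sigma = 19.3 * 15.4 = 297.22 kPa
Pore water pressure u = gamma_w * (depth - d_wt)
u = 9.81 * (15.4 - 11.8) = 35.316 kPa
Effective stress = sigma - u
sigma' = 297.22 - 35.316 = 261.9 kPa


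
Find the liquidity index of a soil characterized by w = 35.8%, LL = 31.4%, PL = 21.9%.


Result: 1.463

Derivation:
First compute the plasticity index:
PI = LL - PL = 31.4 - 21.9 = 9.5
Then compute the liquidity index:
LI = (w - PL) / PI
LI = (35.8 - 21.9) / 9.5
LI = 1.463


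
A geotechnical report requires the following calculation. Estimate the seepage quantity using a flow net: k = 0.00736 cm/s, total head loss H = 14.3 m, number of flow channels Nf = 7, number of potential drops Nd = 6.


Result: 0.001228 m^3/s per m

Derivation:
Convert k to m/s for unit consistency with H:
k = 0.00736 cm/s = 0.00736 / 100 m/s = 7.36e-05 m/s
Using q = k * H * Nf / Nd
Nf / Nd = 7 / 6 = 1.1667
q = 7.36e-05 * 14.3 * 1.1667
q = 0.001228 m^3/s per m


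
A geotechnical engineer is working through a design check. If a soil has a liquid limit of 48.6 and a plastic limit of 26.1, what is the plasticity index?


Result: 22.5

Derivation:
Using PI = LL - PL
PI = 48.6 - 26.1
PI = 22.5


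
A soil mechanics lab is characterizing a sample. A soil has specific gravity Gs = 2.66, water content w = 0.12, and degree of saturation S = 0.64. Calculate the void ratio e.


Result: 0.4987

Derivation:
Using the relation e = Gs * w / S
e = 2.66 * 0.12 / 0.64
e = 0.4987


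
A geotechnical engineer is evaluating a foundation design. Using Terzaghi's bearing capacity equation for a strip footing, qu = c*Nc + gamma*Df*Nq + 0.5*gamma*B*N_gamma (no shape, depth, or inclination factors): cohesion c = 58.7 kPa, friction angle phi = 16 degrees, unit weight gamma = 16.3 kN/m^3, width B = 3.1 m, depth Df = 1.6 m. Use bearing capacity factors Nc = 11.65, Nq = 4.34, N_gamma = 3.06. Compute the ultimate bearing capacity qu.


Result: 874.35 kPa

Derivation:
Compute qu = c*Nc + gamma*Df*Nq + 0.5*gamma*B*N_gamma
Term 1: 58.7 * 11.65 = 683.855
Term 2: 16.3 * 1.6 * 4.34 = 113.1872
Term 3: 0.5 * 16.3 * 3.1 * 3.06 = 77.3109
qu = 683.855 + 113.1872 + 77.3109
qu = 874.35 kPa


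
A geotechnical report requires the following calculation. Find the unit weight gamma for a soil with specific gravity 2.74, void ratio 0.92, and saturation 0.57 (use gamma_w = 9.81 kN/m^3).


Using gamma = gamma_w * (Gs + S*e) / (1 + e)
Numerator: Gs + S*e = 2.74 + 0.57*0.92 = 3.2644
Denominator: 1 + e = 1 + 0.92 = 1.92
gamma = 9.81 * 3.2644 / 1.92
gamma = 16.679 kN/m^3


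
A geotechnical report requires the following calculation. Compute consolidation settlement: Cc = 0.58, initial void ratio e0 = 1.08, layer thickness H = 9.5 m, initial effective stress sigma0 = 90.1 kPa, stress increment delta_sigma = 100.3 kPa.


Using Sc = Cc * H / (1 + e0) * log10((sigma0 + delta_sigma) / sigma0)
Stress ratio = (90.1 + 100.3) / 90.1 = 2.11321
log10(2.11321) = 0.324942
Cc * H / (1 + e0) = 0.58 * 9.5 / (1 + 1.08) = 2.64904
Sc = 2.64904 * 0.324942
Sc = 0.8608 m


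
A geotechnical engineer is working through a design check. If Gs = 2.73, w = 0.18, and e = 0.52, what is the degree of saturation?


Result: 0.945

Derivation:
Using S = Gs * w / e
S = 2.73 * 0.18 / 0.52
S = 0.945


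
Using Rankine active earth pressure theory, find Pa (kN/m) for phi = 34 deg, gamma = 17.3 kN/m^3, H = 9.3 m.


Compute active earth pressure coefficient:
Ka = tan^2(45 - phi/2) = tan^2(28.0) = 0.282715
Compute active force:
Pa = 0.5 * Ka * gamma * H^2
Pa = 0.5 * 0.282715 * 17.3 * 9.3^2
Pa = 211.51 kN/m


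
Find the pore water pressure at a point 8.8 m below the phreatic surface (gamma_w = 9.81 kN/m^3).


Using u = gamma_w * h_w
u = 9.81 * 8.8
u = 86.33 kPa


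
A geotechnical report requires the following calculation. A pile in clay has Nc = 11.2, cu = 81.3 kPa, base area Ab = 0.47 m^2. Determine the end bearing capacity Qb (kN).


Result: 427.96 kN

Derivation:
Using Qb = Nc * cu * Ab
Qb = 11.2 * 81.3 * 0.47
Qb = 427.96 kN


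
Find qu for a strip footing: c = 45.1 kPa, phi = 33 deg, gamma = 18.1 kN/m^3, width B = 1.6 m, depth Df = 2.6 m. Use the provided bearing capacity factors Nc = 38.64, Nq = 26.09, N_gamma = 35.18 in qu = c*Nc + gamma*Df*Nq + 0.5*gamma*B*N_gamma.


Compute qu = c*Nc + gamma*Df*Nq + 0.5*gamma*B*N_gamma
Term 1: 45.1 * 38.64 = 1742.664
Term 2: 18.1 * 2.6 * 26.09 = 1227.7954
Term 3: 0.5 * 18.1 * 1.6 * 35.18 = 509.4064
qu = 1742.664 + 1227.7954 + 509.4064
qu = 3479.87 kPa


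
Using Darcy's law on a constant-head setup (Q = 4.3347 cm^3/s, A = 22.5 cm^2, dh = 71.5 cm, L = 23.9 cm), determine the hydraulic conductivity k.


Compute hydraulic gradient:
i = dh / L = 71.5 / 23.9 = 2.99163
Then apply Darcy's law:
k = Q / (A * i)
k = 4.3347 / (22.5 * 2.99163)
k = 4.3347 / 67.3117
k = 0.064397 cm/s


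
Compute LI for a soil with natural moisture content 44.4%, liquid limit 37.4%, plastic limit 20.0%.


First compute the plasticity index:
PI = LL - PL = 37.4 - 20.0 = 17.4
Then compute the liquidity index:
LI = (w - PL) / PI
LI = (44.4 - 20.0) / 17.4
LI = 1.402


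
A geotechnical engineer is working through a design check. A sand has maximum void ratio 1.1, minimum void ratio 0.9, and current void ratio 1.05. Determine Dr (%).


Result: 25.0 %

Derivation:
Using Dr = (e_max - e) / (e_max - e_min) * 100
e_max - e = 1.1 - 1.05 = 0.05
e_max - e_min = 1.1 - 0.9 = 0.2
Dr = 0.05 / 0.2 * 100
Dr = 25.0 %


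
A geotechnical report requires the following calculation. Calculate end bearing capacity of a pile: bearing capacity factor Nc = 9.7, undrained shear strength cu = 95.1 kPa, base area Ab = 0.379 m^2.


Using Qb = Nc * cu * Ab
Qb = 9.7 * 95.1 * 0.379
Qb = 349.62 kN


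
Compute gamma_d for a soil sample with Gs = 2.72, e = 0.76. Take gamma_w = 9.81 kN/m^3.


Using gamma_d = Gs * gamma_w / (1 + e)
gamma_d = 2.72 * 9.81 / (1 + 0.76)
gamma_d = 2.72 * 9.81 / 1.76
gamma_d = 15.161 kN/m^3


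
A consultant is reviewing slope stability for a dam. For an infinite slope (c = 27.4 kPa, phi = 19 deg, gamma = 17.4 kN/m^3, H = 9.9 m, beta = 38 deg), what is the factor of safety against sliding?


Using Fs = c / (gamma*H*sin(beta)*cos(beta)) + tan(phi)/tan(beta)
Cohesion contribution = 27.4 / (17.4*9.9*sin(38)*cos(38))
Cohesion contribution = 0.327863
Friction contribution = tan(19)/tan(38) = 0.440719
Fs = 0.327863 + 0.440719
Fs = 0.769


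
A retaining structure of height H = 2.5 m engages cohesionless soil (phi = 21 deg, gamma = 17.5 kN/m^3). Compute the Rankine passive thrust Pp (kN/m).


Result: 115.78 kN/m

Derivation:
Compute passive earth pressure coefficient:
Kp = tan^2(45 + phi/2) = tan^2(55.5) = 2.117051
Compute passive force:
Pp = 0.5 * Kp * gamma * H^2
Pp = 0.5 * 2.117051 * 17.5 * 2.5^2
Pp = 115.78 kN/m


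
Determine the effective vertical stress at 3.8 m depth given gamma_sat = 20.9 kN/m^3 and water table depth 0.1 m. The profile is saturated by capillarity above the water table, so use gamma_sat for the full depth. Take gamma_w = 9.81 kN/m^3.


Result: 43.12 kPa

Derivation:
Total stress = gamma_sat * depth
sigma = 20.9 * 3.8 = 79.42 kPa
Pore water pressure u = gamma_w * (depth - d_wt)
u = 9.81 * (3.8 - 0.1) = 36.297 kPa
Effective stress = sigma - u
sigma' = 79.42 - 36.297 = 43.12 kPa
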